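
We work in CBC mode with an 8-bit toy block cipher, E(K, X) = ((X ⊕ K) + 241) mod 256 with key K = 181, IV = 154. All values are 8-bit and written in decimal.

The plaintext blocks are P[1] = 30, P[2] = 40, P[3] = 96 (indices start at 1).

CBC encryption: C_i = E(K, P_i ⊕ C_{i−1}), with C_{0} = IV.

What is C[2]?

C[1]: P[1] ⊕ 154 = 132; E(K, 132) = 34.
C[2]: P[2] ⊕ 34 = 10; E(K, 10) = 176.

C[2] = 176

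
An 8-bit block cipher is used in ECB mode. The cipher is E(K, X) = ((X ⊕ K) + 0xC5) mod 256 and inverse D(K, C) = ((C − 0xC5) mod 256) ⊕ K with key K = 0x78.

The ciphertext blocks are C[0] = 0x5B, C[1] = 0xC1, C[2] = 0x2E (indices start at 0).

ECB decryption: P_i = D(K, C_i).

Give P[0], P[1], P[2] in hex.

P[0] = 0xEE, P[1] = 0x84, P[2] = 0x11

P[0]: D(K, 0x5B) = 0xEE.
P[1]: D(K, 0xC1) = 0x84.
P[2]: D(K, 0x2E) = 0x11.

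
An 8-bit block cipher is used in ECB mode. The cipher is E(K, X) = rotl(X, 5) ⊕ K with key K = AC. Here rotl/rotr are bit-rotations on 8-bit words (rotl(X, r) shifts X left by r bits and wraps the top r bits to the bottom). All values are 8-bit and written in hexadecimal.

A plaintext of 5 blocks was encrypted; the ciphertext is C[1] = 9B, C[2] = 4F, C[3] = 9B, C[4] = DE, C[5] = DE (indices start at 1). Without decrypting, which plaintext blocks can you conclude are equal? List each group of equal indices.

P[1] = P[3]; P[4] = P[5]

ECB encrypts each block independently with the same key, so equal ciphertext blocks imply equal plaintext blocks.
C[1] = C[3] = 9B, so P[1] = P[3].
C[4] = C[5] = DE, so P[4] = P[5].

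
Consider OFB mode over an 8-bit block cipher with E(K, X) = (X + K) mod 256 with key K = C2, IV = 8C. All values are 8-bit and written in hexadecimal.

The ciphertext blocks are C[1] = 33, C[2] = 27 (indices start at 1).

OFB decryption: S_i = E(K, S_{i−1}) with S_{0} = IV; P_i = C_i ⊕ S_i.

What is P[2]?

P[2] = 37

P[1]: S = E(K, 8C) = 4E; 33 ⊕ 4E = 7D.
P[2]: S = E(K, 4E) = 10; 27 ⊕ 10 = 37.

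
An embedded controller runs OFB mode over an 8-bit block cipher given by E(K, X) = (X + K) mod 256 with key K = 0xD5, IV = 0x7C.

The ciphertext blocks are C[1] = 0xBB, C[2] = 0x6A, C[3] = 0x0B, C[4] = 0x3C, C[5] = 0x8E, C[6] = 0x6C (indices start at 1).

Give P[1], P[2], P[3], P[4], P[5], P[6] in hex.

OFB decryption: S_i = E(K, S_{i−1}) with S_{0} = IV; P_i = C_i ⊕ S_i.
P[1]: S = E(K, 0x7C) = 0x51; 0xBB ⊕ 0x51 = 0xEA.
P[2]: S = E(K, 0x51) = 0x26; 0x6A ⊕ 0x26 = 0x4C.
P[3]: S = E(K, 0x26) = 0xFB; 0x0B ⊕ 0xFB = 0xF0.
P[4]: S = E(K, 0xFB) = 0xD0; 0x3C ⊕ 0xD0 = 0xEC.
P[5]: S = E(K, 0xD0) = 0xA5; 0x8E ⊕ 0xA5 = 0x2B.
P[6]: S = E(K, 0xA5) = 0x7A; 0x6C ⊕ 0x7A = 0x16.

P[1] = 0xEA, P[2] = 0x4C, P[3] = 0xF0, P[4] = 0xEC, P[5] = 0x2B, P[6] = 0x16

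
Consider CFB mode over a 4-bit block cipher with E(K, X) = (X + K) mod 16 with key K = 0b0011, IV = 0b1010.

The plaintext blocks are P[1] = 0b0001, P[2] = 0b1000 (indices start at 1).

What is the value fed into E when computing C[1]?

CFB encryption: C_i = P_i ⊕ E(K, C_{i−1}), with C_{0} = IV.
C[1]: E(K, 0b1010) = 0b1101; 0b0001 ⊕ 0b1101 = 0b1100.
So the input to E for block [1] is 0b1010.

0b1010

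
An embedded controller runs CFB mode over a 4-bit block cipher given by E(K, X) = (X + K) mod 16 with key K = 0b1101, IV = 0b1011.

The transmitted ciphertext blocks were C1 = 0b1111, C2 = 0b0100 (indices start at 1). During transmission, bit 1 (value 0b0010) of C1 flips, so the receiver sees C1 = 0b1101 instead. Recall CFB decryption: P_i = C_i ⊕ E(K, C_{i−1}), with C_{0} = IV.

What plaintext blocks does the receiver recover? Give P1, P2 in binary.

P1 = 0b0101, P2 = 0b1110

Only C1 changed, to 0b1101. In CFB, a change in C_i flips the same bit in P_i and garbles P_{i+1}. Decrypting the received ciphertext:
P1: E(K, 0b1011) = 0b1000; 0b1101 ⊕ 0b1000 = 0b0101.
P2: E(K, 0b1101) = 0b1010; 0b0100 ⊕ 0b1010 = 0b1110.
Blocks that differ from the original plaintext: P1, P2.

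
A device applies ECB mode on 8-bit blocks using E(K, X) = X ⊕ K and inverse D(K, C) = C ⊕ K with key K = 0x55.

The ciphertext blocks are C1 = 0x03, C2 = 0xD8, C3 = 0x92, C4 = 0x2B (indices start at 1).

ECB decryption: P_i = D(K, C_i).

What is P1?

P1: D(K, 0x03) = 0x56.

P1 = 0x56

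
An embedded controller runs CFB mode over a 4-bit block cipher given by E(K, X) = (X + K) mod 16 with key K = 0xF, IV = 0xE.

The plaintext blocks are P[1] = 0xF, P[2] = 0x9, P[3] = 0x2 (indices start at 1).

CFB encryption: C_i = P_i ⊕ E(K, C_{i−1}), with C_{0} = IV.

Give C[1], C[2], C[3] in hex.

C[1]: E(K, 0xE) = 0xD; 0xF ⊕ 0xD = 0x2.
C[2]: E(K, 0x2) = 0x1; 0x9 ⊕ 0x1 = 0x8.
C[3]: E(K, 0x8) = 0x7; 0x2 ⊕ 0x7 = 0x5.

C[1] = 0x2, C[2] = 0x8, C[3] = 0x5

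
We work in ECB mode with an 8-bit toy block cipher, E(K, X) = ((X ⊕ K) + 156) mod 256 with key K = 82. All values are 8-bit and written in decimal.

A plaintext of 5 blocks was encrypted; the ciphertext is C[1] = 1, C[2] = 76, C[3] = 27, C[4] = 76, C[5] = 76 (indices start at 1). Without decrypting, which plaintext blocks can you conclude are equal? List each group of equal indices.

ECB encrypts each block independently with the same key, so equal ciphertext blocks imply equal plaintext blocks.
C[2] = C[4] = C[5] = 76, so P[2] = P[4] = P[5].

P[2] = P[4] = P[5]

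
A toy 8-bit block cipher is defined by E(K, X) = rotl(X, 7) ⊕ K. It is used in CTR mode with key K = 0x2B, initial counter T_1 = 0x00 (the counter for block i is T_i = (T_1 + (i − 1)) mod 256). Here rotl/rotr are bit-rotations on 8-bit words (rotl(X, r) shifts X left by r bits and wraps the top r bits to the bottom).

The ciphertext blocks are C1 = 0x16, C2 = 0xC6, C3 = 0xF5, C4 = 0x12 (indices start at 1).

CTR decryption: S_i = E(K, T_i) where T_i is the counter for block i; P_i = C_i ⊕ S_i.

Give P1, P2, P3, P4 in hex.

P1 = 0x3D, P2 = 0x6D, P3 = 0xDF, P4 = 0xB8

P1: T = 0x00, S = E(K, T) = 0x2B; 0x16 ⊕ 0x2B = 0x3D.
P2: T = 0x01, S = E(K, T) = 0xAB; 0xC6 ⊕ 0xAB = 0x6D.
P3: T = 0x02, S = E(K, T) = 0x2A; 0xF5 ⊕ 0x2A = 0xDF.
P4: T = 0x03, S = E(K, T) = 0xAA; 0x12 ⊕ 0xAA = 0xB8.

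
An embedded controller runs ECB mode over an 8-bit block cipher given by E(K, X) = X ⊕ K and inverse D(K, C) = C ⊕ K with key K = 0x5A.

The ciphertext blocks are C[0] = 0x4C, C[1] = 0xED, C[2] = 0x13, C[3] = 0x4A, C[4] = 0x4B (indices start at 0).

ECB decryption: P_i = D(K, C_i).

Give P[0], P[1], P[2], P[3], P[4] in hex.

P[0] = 0x16, P[1] = 0xB7, P[2] = 0x49, P[3] = 0x10, P[4] = 0x11

P[0]: D(K, 0x4C) = 0x16.
P[1]: D(K, 0xED) = 0xB7.
P[2]: D(K, 0x13) = 0x49.
P[3]: D(K, 0x4A) = 0x10.
P[4]: D(K, 0x4B) = 0x11.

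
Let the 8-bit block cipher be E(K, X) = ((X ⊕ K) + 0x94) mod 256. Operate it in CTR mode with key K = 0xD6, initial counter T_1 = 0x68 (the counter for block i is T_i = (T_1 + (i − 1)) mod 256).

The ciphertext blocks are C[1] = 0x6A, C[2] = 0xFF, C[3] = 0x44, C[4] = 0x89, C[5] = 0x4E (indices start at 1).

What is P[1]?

P[1] = 0x38

CTR decryption: S_i = E(K, T_i) where T_i is the counter for block i; P_i = C_i ⊕ S_i.
P[1]: T = 0x68, S = E(K, T) = 0x52; 0x6A ⊕ 0x52 = 0x38.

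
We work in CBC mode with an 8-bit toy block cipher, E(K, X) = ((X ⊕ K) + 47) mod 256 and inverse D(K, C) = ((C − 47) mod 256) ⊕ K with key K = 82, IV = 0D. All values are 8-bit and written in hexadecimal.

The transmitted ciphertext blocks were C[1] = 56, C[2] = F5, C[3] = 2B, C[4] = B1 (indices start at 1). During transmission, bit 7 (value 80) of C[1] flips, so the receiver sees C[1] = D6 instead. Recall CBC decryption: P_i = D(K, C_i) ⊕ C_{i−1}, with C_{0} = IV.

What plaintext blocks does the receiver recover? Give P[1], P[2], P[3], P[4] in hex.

P[1] = 00, P[2] = FA, P[3] = 93, P[4] = C3

Only C[1] changed, to D6. In CBC, a change in C_i garbles P_i and flips the same bit in P_{i+1}. Decrypting the received ciphertext:
P[1]: D(K, D6) = 0D; 0D ⊕ 0D = 00.
P[2]: D(K, F5) = 2C; 2C ⊕ D6 = FA.
P[3]: D(K, 2B) = 66; 66 ⊕ F5 = 93.
P[4]: D(K, B1) = E8; E8 ⊕ 2B = C3.
Blocks that differ from the original plaintext: P[1], P[2].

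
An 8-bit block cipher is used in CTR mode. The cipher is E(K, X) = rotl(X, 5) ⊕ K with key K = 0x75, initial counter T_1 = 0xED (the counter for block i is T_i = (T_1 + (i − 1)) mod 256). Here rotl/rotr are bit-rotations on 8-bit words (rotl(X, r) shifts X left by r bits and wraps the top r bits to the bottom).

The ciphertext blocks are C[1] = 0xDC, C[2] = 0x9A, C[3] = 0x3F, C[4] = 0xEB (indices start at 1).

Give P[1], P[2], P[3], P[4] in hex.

CTR decryption: S_i = E(K, T_i) where T_i is the counter for block i; P_i = C_i ⊕ S_i.
P[1]: T = 0xED, S = E(K, T) = 0xC8; 0xDC ⊕ 0xC8 = 0x14.
P[2]: T = 0xEE, S = E(K, T) = 0xA8; 0x9A ⊕ 0xA8 = 0x32.
P[3]: T = 0xEF, S = E(K, T) = 0x88; 0x3F ⊕ 0x88 = 0xB7.
P[4]: T = 0xF0, S = E(K, T) = 0x6B; 0xEB ⊕ 0x6B = 0x80.

P[1] = 0x14, P[2] = 0x32, P[3] = 0xB7, P[4] = 0x80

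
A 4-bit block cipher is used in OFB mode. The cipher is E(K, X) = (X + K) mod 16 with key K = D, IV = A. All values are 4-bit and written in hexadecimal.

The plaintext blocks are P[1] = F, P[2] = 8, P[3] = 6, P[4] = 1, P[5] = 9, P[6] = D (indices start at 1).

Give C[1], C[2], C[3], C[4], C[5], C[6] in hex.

C[1] = 8, C[2] = C, C[3] = 7, C[4] = F, C[5] = 2, C[6] = 5

OFB encryption: S_i = E(K, S_{i−1}) with S_{0} = IV; C_i = P_i ⊕ S_i.
C[1]: S = E(K, A) = 7; F ⊕ 7 = 8.
C[2]: S = E(K, 7) = 4; 8 ⊕ 4 = C.
C[3]: S = E(K, 4) = 1; 6 ⊕ 1 = 7.
C[4]: S = E(K, 1) = E; 1 ⊕ E = F.
C[5]: S = E(K, E) = B; 9 ⊕ B = 2.
C[6]: S = E(K, B) = 8; D ⊕ 8 = 5.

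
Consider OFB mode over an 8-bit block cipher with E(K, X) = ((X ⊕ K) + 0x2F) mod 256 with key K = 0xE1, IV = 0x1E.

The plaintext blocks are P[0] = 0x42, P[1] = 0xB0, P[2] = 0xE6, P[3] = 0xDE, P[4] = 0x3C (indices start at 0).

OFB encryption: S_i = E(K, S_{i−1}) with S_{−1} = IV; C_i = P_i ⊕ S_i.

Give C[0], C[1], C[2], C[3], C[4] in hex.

C[0]: S = E(K, 0x1E) = 0x2E; 0x42 ⊕ 0x2E = 0x6C.
C[1]: S = E(K, 0x2E) = 0xFE; 0xB0 ⊕ 0xFE = 0x4E.
C[2]: S = E(K, 0xFE) = 0x4E; 0xE6 ⊕ 0x4E = 0xA8.
C[3]: S = E(K, 0x4E) = 0xDE; 0xDE ⊕ 0xDE = 0x00.
C[4]: S = E(K, 0xDE) = 0x6E; 0x3C ⊕ 0x6E = 0x52.

C[0] = 0x6C, C[1] = 0x4E, C[2] = 0xA8, C[3] = 0x00, C[4] = 0x52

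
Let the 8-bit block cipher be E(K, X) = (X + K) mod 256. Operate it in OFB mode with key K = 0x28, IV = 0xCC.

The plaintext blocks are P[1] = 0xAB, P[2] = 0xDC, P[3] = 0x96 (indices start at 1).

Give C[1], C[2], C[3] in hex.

C[1] = 0x5F, C[2] = 0xC0, C[3] = 0xD2

OFB encryption: S_i = E(K, S_{i−1}) with S_{0} = IV; C_i = P_i ⊕ S_i.
C[1]: S = E(K, 0xCC) = 0xF4; 0xAB ⊕ 0xF4 = 0x5F.
C[2]: S = E(K, 0xF4) = 0x1C; 0xDC ⊕ 0x1C = 0xC0.
C[3]: S = E(K, 0x1C) = 0x44; 0x96 ⊕ 0x44 = 0xD2.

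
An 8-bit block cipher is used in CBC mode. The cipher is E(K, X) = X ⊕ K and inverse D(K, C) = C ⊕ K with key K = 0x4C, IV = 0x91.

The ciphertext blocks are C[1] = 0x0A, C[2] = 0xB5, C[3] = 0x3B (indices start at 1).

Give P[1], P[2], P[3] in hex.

CBC decryption: P_i = D(K, C_i) ⊕ C_{i−1}, with C_{0} = IV.
P[1]: D(K, 0x0A) = 0x46; 0x46 ⊕ 0x91 = 0xD7.
P[2]: D(K, 0xB5) = 0xF9; 0xF9 ⊕ 0x0A = 0xF3.
P[3]: D(K, 0x3B) = 0x77; 0x77 ⊕ 0xB5 = 0xC2.

P[1] = 0xD7, P[2] = 0xF3, P[3] = 0xC2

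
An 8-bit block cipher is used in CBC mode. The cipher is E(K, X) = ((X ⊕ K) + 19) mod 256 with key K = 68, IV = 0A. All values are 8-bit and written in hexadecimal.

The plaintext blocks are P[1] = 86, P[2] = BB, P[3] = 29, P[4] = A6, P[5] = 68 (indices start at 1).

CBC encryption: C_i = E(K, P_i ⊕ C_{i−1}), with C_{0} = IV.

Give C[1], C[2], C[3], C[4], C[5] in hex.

C[1] = FD, C[2] = 47, C[3] = 1F, C[4] = EA, C[5] = 03

C[1]: P[1] ⊕ 0A = 8C; E(K, 8C) = FD.
C[2]: P[2] ⊕ FD = 46; E(K, 46) = 47.
C[3]: P[3] ⊕ 47 = 6E; E(K, 6E) = 1F.
C[4]: P[4] ⊕ 1F = B9; E(K, B9) = EA.
C[5]: P[5] ⊕ EA = 82; E(K, 82) = 03.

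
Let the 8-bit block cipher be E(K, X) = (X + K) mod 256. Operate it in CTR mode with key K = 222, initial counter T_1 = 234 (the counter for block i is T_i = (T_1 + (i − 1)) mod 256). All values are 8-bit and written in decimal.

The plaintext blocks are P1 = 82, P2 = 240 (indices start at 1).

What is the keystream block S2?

CTR encryption: S_i = E(K, T_i) where T_i is the counter for block i; C_i = P_i ⊕ S_i.
C1: T = 234, S = E(K, T) = 200; 82 ⊕ 200 = 154.
C2: T = 235, S = E(K, T) = 201; 240 ⊕ 201 = 57.
So S2 = 201.

201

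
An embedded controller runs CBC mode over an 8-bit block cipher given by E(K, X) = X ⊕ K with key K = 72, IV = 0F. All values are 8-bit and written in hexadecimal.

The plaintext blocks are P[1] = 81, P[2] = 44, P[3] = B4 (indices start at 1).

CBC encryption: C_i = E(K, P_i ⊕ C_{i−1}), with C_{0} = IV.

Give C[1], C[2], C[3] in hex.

C[1]: P[1] ⊕ 0F = 8E; E(K, 8E) = FC.
C[2]: P[2] ⊕ FC = B8; E(K, B8) = CA.
C[3]: P[3] ⊕ CA = 7E; E(K, 7E) = 0C.

C[1] = FC, C[2] = CA, C[3] = 0C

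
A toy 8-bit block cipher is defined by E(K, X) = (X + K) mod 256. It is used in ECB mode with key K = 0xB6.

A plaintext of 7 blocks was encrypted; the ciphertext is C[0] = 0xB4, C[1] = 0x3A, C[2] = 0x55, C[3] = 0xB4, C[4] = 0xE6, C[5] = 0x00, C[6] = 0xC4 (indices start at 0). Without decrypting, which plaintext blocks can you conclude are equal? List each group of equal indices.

ECB encrypts each block independently with the same key, so equal ciphertext blocks imply equal plaintext blocks.
C[0] = C[3] = 0xB4, so P[0] = P[3].

P[0] = P[3]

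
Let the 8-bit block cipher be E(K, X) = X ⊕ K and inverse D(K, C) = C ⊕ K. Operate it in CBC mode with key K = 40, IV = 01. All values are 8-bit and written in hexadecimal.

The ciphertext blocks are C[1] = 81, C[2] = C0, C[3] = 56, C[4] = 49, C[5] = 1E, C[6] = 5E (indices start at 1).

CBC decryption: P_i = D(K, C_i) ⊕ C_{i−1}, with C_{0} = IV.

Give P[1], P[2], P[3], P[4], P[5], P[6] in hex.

P[1] = C0, P[2] = 01, P[3] = D6, P[4] = 5F, P[5] = 17, P[6] = 00

P[1]: D(K, 81) = C1; C1 ⊕ 01 = C0.
P[2]: D(K, C0) = 80; 80 ⊕ 81 = 01.
P[3]: D(K, 56) = 16; 16 ⊕ C0 = D6.
P[4]: D(K, 49) = 09; 09 ⊕ 56 = 5F.
P[5]: D(K, 1E) = 5E; 5E ⊕ 49 = 17.
P[6]: D(K, 5E) = 1E; 1E ⊕ 1E = 00.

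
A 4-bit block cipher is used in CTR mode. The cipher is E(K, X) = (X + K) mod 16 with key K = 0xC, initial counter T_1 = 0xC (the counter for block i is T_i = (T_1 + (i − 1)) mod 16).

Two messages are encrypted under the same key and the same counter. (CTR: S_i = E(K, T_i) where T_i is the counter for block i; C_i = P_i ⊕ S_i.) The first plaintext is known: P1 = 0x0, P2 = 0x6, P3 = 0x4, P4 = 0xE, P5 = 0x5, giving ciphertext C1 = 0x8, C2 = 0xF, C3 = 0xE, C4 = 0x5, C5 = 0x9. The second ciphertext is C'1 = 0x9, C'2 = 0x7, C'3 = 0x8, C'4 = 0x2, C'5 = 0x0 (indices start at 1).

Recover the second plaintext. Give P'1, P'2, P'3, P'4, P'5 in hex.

P'1 = 0x1, P'2 = 0xE, P'3 = 0x2, P'4 = 0x9, P'5 = 0xC

In CTR with a reused counter, both messages share the same keystream S_i, so C_i ⊕ C'_i = P_i ⊕ P'_i and thus P'_i = P_i ⊕ C_i ⊕ C'_i.
P'1: 0x0 ⊕ 0x8 ⊕ 0x9 = 0x1.
P'2: 0x6 ⊕ 0xF ⊕ 0x7 = 0xE.
P'3: 0x4 ⊕ 0xE ⊕ 0x8 = 0x2.
P'4: 0xE ⊕ 0x5 ⊕ 0x2 = 0x9.
P'5: 0x5 ⊕ 0x9 ⊕ 0x0 = 0xC.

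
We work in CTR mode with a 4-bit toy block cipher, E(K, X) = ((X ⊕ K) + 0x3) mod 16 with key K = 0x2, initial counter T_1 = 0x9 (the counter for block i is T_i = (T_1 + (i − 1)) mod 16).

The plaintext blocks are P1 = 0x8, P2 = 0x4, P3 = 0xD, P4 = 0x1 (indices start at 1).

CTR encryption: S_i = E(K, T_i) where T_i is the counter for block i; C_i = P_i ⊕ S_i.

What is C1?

C1 = 0x6

C1: T = 0x9, S = E(K, T) = 0xE; 0x8 ⊕ 0xE = 0x6.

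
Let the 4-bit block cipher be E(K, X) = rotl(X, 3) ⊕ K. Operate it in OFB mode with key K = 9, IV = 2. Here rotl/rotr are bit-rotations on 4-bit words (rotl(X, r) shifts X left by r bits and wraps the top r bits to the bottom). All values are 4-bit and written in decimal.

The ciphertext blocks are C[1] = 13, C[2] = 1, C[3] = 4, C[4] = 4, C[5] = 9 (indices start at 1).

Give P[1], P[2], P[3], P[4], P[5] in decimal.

OFB decryption: S_i = E(K, S_{i−1}) with S_{0} = IV; P_i = C_i ⊕ S_i.
P[1]: S = E(K, 2) = 8; 13 ⊕ 8 = 5.
P[2]: S = E(K, 8) = 13; 1 ⊕ 13 = 12.
P[3]: S = E(K, 13) = 7; 4 ⊕ 7 = 3.
P[4]: S = E(K, 7) = 2; 4 ⊕ 2 = 6.
P[5]: S = E(K, 2) = 8; 9 ⊕ 8 = 1.

P[1] = 5, P[2] = 12, P[3] = 3, P[4] = 6, P[5] = 1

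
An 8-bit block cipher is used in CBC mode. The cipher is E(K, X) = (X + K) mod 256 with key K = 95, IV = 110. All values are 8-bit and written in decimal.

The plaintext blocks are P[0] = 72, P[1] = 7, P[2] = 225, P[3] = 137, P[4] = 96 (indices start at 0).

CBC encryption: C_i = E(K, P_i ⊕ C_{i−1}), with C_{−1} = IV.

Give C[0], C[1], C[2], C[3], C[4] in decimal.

C[0] = 133, C[1] = 225, C[2] = 95, C[3] = 53, C[4] = 180

C[0]: P[0] ⊕ 110 = 38; E(K, 38) = 133.
C[1]: P[1] ⊕ 133 = 130; E(K, 130) = 225.
C[2]: P[2] ⊕ 225 = 0; E(K, 0) = 95.
C[3]: P[3] ⊕ 95 = 214; E(K, 214) = 53.
C[4]: P[4] ⊕ 53 = 85; E(K, 85) = 180.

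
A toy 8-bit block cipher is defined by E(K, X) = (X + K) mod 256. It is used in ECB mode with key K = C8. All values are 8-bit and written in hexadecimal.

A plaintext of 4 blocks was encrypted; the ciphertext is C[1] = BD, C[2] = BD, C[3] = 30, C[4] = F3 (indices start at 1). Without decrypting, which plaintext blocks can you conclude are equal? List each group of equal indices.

ECB encrypts each block independently with the same key, so equal ciphertext blocks imply equal plaintext blocks.
C[1] = C[2] = BD, so P[1] = P[2].

P[1] = P[2]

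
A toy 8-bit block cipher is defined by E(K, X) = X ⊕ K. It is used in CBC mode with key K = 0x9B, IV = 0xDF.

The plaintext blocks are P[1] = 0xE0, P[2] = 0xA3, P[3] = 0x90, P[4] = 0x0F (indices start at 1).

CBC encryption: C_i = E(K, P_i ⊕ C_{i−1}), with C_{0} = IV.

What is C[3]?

C[3] = 0x97

C[1]: P[1] ⊕ 0xDF = 0x3F; E(K, 0x3F) = 0xA4.
C[2]: P[2] ⊕ 0xA4 = 0x07; E(K, 0x07) = 0x9C.
C[3]: P[3] ⊕ 0x9C = 0x0C; E(K, 0x0C) = 0x97.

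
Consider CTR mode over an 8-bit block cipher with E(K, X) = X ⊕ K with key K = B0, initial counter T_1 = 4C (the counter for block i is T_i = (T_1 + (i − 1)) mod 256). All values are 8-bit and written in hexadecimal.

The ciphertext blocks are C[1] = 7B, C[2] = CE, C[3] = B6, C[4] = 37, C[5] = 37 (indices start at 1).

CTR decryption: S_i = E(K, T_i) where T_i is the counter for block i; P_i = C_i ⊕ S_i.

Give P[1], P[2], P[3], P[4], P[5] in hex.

P[1]: T = 4C, S = E(K, T) = FC; 7B ⊕ FC = 87.
P[2]: T = 4D, S = E(K, T) = FD; CE ⊕ FD = 33.
P[3]: T = 4E, S = E(K, T) = FE; B6 ⊕ FE = 48.
P[4]: T = 4F, S = E(K, T) = FF; 37 ⊕ FF = C8.
P[5]: T = 50, S = E(K, T) = E0; 37 ⊕ E0 = D7.

P[1] = 87, P[2] = 33, P[3] = 48, P[4] = C8, P[5] = D7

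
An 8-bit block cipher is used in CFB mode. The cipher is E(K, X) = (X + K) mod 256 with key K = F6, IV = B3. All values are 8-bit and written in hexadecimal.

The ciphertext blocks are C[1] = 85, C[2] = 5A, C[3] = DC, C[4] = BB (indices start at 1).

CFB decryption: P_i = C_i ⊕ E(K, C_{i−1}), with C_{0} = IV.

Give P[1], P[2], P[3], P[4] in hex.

P[1] = 2C, P[2] = 21, P[3] = 8C, P[4] = 69

P[1]: E(K, B3) = A9; 85 ⊕ A9 = 2C.
P[2]: E(K, 85) = 7B; 5A ⊕ 7B = 21.
P[3]: E(K, 5A) = 50; DC ⊕ 50 = 8C.
P[4]: E(K, DC) = D2; BB ⊕ D2 = 69.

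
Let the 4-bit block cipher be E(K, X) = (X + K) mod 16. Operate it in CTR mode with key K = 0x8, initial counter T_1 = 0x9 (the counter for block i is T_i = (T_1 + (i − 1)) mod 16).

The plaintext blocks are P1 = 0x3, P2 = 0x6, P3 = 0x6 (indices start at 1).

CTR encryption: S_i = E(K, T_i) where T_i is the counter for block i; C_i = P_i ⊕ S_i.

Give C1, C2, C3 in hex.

C1 = 0x2, C2 = 0x4, C3 = 0x5

C1: T = 0x9, S = E(K, T) = 0x1; 0x3 ⊕ 0x1 = 0x2.
C2: T = 0xA, S = E(K, T) = 0x2; 0x6 ⊕ 0x2 = 0x4.
C3: T = 0xB, S = E(K, T) = 0x3; 0x6 ⊕ 0x3 = 0x5.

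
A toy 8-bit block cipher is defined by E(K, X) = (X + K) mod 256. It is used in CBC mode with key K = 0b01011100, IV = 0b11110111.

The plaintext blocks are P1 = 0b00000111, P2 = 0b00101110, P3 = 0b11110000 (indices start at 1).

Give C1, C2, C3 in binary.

CBC encryption: C_i = E(K, P_i ⊕ C_{i−1}), with C_{0} = IV.
C1: P1 ⊕ 0b11110111 = 0b11110000; E(K, 0b11110000) = 0b01001100.
C2: P2 ⊕ 0b01001100 = 0b01100010; E(K, 0b01100010) = 0b10111110.
C3: P3 ⊕ 0b10111110 = 0b01001110; E(K, 0b01001110) = 0b10101010.

C1 = 0b01001100, C2 = 0b10111110, C3 = 0b10101010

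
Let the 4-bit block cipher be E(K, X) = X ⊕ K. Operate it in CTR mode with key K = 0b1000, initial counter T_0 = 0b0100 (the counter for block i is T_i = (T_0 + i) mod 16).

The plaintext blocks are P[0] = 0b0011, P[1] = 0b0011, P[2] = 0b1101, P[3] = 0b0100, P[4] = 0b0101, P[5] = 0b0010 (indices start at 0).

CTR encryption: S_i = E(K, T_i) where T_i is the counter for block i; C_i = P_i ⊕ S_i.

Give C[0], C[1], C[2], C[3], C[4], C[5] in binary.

C[0]: T = 0b0100, S = E(K, T) = 0b1100; 0b0011 ⊕ 0b1100 = 0b1111.
C[1]: T = 0b0101, S = E(K, T) = 0b1101; 0b0011 ⊕ 0b1101 = 0b1110.
C[2]: T = 0b0110, S = E(K, T) = 0b1110; 0b1101 ⊕ 0b1110 = 0b0011.
C[3]: T = 0b0111, S = E(K, T) = 0b1111; 0b0100 ⊕ 0b1111 = 0b1011.
C[4]: T = 0b1000, S = E(K, T) = 0b0000; 0b0101 ⊕ 0b0000 = 0b0101.
C[5]: T = 0b1001, S = E(K, T) = 0b0001; 0b0010 ⊕ 0b0001 = 0b0011.

C[0] = 0b1111, C[1] = 0b1110, C[2] = 0b0011, C[3] = 0b1011, C[4] = 0b0101, C[5] = 0b0011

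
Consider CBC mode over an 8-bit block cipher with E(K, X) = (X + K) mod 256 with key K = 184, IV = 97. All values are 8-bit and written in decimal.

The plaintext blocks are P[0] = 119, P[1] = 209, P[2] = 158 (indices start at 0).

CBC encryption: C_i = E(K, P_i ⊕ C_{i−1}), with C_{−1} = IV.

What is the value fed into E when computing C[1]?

C[0]: P[0] ⊕ 97 = 22; E(K, 22) = 206.
C[1]: P[1] ⊕ 206 = 31; E(K, 31) = 215.
So the input to E for block [1] is 31.

31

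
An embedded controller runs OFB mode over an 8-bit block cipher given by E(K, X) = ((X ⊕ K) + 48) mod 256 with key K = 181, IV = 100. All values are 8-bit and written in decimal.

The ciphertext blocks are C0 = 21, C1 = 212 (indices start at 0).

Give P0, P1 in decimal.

P0 = 20, P1 = 48

OFB decryption: S_i = E(K, S_{i−1}) with S_{−1} = IV; P_i = C_i ⊕ S_i.
P0: S = E(K, 100) = 1; 21 ⊕ 1 = 20.
P1: S = E(K, 1) = 228; 212 ⊕ 228 = 48.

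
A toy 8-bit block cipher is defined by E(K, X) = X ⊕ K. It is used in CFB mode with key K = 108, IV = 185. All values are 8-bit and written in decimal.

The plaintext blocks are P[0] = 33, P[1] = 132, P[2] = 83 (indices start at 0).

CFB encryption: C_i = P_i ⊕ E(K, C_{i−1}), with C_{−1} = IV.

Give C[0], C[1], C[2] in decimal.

C[0]: E(K, 185) = 213; 33 ⊕ 213 = 244.
C[1]: E(K, 244) = 152; 132 ⊕ 152 = 28.
C[2]: E(K, 28) = 112; 83 ⊕ 112 = 35.

C[0] = 244, C[1] = 28, C[2] = 35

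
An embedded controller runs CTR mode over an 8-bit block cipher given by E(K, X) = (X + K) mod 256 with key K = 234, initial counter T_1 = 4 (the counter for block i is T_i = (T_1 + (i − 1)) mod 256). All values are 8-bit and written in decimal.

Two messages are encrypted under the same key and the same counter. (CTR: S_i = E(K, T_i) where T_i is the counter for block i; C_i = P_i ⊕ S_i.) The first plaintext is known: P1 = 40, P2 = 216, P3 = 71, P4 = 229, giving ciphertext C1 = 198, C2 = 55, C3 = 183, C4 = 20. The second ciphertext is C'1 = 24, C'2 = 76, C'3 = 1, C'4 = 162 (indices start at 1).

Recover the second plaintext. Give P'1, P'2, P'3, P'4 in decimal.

P'1 = 246, P'2 = 163, P'3 = 241, P'4 = 83

In CTR with a reused counter, both messages share the same keystream S_i, so C_i ⊕ C'_i = P_i ⊕ P'_i and thus P'_i = P_i ⊕ C_i ⊕ C'_i.
P'1: 40 ⊕ 198 ⊕ 24 = 246.
P'2: 216 ⊕ 55 ⊕ 76 = 163.
P'3: 71 ⊕ 183 ⊕ 1 = 241.
P'4: 229 ⊕ 20 ⊕ 162 = 83.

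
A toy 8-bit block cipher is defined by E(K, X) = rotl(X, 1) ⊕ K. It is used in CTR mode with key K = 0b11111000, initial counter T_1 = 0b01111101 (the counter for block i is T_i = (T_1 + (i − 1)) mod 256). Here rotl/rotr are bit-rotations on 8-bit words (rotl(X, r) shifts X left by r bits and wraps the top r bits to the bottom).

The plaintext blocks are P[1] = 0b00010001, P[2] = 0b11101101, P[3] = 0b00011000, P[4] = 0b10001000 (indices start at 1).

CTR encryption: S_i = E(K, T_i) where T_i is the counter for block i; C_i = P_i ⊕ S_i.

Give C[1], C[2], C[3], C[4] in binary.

C[1] = 0b00010011, C[2] = 0b11101001, C[3] = 0b00011110, C[4] = 0b01110001

C[1]: T = 0b01111101, S = E(K, T) = 0b00000010; 0b00010001 ⊕ 0b00000010 = 0b00010011.
C[2]: T = 0b01111110, S = E(K, T) = 0b00000100; 0b11101101 ⊕ 0b00000100 = 0b11101001.
C[3]: T = 0b01111111, S = E(K, T) = 0b00000110; 0b00011000 ⊕ 0b00000110 = 0b00011110.
C[4]: T = 0b10000000, S = E(K, T) = 0b11111001; 0b10001000 ⊕ 0b11111001 = 0b01110001.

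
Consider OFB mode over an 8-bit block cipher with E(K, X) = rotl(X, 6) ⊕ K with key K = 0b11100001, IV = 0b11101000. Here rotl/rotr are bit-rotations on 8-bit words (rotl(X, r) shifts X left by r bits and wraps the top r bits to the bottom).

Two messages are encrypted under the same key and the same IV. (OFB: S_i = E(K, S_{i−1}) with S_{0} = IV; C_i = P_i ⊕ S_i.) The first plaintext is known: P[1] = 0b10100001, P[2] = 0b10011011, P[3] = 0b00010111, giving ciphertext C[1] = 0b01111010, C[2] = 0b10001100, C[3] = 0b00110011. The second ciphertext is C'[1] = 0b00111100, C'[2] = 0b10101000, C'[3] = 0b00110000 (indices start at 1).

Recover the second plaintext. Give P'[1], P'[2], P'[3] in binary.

P'[1] = 0b11100111, P'[2] = 0b10111111, P'[3] = 0b00010100

In OFB with a reused IV, both messages share the same keystream S_i, so C_i ⊕ C'_i = P_i ⊕ P'_i and thus P'_i = P_i ⊕ C_i ⊕ C'_i.
P'[1]: 0b10100001 ⊕ 0b01111010 ⊕ 0b00111100 = 0b11100111.
P'[2]: 0b10011011 ⊕ 0b10001100 ⊕ 0b10101000 = 0b10111111.
P'[3]: 0b00010111 ⊕ 0b00110011 ⊕ 0b00110000 = 0b00010100.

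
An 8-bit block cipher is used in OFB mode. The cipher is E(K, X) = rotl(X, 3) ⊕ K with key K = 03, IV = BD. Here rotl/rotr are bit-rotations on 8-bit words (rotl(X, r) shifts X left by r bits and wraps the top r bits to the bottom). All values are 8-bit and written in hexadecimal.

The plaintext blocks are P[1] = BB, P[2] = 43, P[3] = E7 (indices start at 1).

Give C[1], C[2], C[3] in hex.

C[1] = 55, C[2] = 37, C[3] = 47

OFB encryption: S_i = E(K, S_{i−1}) with S_{0} = IV; C_i = P_i ⊕ S_i.
C[1]: S = E(K, BD) = EE; BB ⊕ EE = 55.
C[2]: S = E(K, EE) = 74; 43 ⊕ 74 = 37.
C[3]: S = E(K, 74) = A0; E7 ⊕ A0 = 47.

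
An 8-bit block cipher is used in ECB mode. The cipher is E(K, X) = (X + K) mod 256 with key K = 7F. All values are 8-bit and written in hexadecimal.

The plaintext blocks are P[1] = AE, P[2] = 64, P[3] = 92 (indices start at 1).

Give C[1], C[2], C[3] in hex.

ECB encryption: C_i = E(K, P_i).
C[1]: E(K, AE) = 2D.
C[2]: E(K, 64) = E3.
C[3]: E(K, 92) = 11.

C[1] = 2D, C[2] = E3, C[3] = 11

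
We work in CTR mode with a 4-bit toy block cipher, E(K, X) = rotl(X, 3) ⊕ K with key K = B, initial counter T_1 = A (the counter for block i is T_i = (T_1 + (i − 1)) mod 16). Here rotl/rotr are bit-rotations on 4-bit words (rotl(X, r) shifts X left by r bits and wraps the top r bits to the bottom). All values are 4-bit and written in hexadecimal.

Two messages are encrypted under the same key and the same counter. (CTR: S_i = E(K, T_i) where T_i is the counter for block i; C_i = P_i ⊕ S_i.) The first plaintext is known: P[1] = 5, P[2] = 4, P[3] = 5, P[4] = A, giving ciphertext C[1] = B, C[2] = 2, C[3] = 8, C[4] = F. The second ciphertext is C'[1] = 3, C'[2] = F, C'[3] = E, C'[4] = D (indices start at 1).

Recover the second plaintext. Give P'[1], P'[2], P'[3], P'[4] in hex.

P'[1] = D, P'[2] = 9, P'[3] = 3, P'[4] = 8

In CTR with a reused counter, both messages share the same keystream S_i, so C_i ⊕ C'_i = P_i ⊕ P'_i and thus P'_i = P_i ⊕ C_i ⊕ C'_i.
P'[1]: 5 ⊕ B ⊕ 3 = D.
P'[2]: 4 ⊕ 2 ⊕ F = 9.
P'[3]: 5 ⊕ 8 ⊕ E = 3.
P'[4]: A ⊕ F ⊕ D = 8.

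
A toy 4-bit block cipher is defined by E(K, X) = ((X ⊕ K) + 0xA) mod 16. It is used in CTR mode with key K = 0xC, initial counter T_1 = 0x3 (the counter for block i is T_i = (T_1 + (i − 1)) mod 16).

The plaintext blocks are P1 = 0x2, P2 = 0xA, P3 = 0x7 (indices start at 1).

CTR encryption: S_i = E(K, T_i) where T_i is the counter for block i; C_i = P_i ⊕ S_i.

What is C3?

C3 = 0x4

C1: T = 0x3, S = E(K, T) = 0x9; 0x2 ⊕ 0x9 = 0xB.
C2: T = 0x4, S = E(K, T) = 0x2; 0xA ⊕ 0x2 = 0x8.
C3: T = 0x5, S = E(K, T) = 0x3; 0x7 ⊕ 0x3 = 0x4.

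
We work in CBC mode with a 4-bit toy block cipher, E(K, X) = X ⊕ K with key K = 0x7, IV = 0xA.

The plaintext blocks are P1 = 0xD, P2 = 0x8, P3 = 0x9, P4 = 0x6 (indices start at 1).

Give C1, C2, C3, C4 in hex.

C1 = 0x0, C2 = 0xF, C3 = 0x1, C4 = 0x0

CBC encryption: C_i = E(K, P_i ⊕ C_{i−1}), with C_{0} = IV.
C1: P1 ⊕ 0xA = 0x7; E(K, 0x7) = 0x0.
C2: P2 ⊕ 0x0 = 0x8; E(K, 0x8) = 0xF.
C3: P3 ⊕ 0xF = 0x6; E(K, 0x6) = 0x1.
C4: P4 ⊕ 0x1 = 0x7; E(K, 0x7) = 0x0.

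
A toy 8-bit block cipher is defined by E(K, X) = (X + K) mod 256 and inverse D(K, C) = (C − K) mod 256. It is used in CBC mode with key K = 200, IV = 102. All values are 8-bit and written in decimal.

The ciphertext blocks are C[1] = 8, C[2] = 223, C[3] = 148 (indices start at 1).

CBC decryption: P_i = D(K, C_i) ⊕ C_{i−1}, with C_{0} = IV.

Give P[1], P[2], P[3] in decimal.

P[1] = 38, P[2] = 31, P[3] = 19

P[1]: D(K, 8) = 64; 64 ⊕ 102 = 38.
P[2]: D(K, 223) = 23; 23 ⊕ 8 = 31.
P[3]: D(K, 148) = 204; 204 ⊕ 223 = 19.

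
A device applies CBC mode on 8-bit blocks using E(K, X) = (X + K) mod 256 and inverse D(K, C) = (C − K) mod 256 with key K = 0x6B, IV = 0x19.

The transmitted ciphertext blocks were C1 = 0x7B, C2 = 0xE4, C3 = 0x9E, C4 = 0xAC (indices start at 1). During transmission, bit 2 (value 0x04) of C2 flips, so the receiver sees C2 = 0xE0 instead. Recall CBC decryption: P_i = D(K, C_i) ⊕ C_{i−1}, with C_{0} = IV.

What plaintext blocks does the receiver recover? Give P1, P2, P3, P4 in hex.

Only C2 changed, to 0xE0. In CBC, a change in C_i garbles P_i and flips the same bit in P_{i+1}. Decrypting the received ciphertext:
P1: D(K, 0x7B) = 0x10; 0x10 ⊕ 0x19 = 0x09.
P2: D(K, 0xE0) = 0x75; 0x75 ⊕ 0x7B = 0x0E.
P3: D(K, 0x9E) = 0x33; 0x33 ⊕ 0xE0 = 0xD3.
P4: D(K, 0xAC) = 0x41; 0x41 ⊕ 0x9E = 0xDF.
Blocks that differ from the original plaintext: P2, P3.

P1 = 0x09, P2 = 0x0E, P3 = 0xD3, P4 = 0xDF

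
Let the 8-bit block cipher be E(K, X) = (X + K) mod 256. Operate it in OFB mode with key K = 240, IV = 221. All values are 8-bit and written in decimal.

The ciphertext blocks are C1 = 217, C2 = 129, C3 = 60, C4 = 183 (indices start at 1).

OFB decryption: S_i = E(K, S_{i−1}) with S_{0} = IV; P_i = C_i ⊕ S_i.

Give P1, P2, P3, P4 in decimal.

P1: S = E(K, 221) = 205; 217 ⊕ 205 = 20.
P2: S = E(K, 205) = 189; 129 ⊕ 189 = 60.
P3: S = E(K, 189) = 173; 60 ⊕ 173 = 145.
P4: S = E(K, 173) = 157; 183 ⊕ 157 = 42.

P1 = 20, P2 = 60, P3 = 145, P4 = 42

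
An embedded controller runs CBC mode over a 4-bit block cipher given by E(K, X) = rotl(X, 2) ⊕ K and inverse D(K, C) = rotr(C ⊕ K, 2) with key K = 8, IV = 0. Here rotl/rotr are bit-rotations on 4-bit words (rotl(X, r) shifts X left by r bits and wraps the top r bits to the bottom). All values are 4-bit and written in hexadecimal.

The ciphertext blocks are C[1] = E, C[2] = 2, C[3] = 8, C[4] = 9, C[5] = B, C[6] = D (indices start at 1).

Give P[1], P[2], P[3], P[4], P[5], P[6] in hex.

CBC decryption: P_i = D(K, C_i) ⊕ C_{i−1}, with C_{0} = IV.
P[1]: D(K, E) = 9; 9 ⊕ 0 = 9.
P[2]: D(K, 2) = A; A ⊕ E = 4.
P[3]: D(K, 8) = 0; 0 ⊕ 2 = 2.
P[4]: D(K, 9) = 4; 4 ⊕ 8 = C.
P[5]: D(K, B) = C; C ⊕ 9 = 5.
P[6]: D(K, D) = 5; 5 ⊕ B = E.

P[1] = 9, P[2] = 4, P[3] = 2, P[4] = C, P[5] = 5, P[6] = E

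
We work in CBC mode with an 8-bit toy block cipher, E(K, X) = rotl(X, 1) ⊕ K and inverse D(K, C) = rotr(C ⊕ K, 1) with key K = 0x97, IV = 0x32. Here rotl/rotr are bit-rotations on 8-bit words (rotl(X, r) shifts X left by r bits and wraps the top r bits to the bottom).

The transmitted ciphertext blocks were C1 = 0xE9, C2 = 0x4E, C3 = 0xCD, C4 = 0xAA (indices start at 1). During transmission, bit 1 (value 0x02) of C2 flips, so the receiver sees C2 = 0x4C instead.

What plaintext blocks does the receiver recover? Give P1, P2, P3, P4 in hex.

P1 = 0x0D, P2 = 0x04, P3 = 0x61, P4 = 0x53

CBC decryption: P_i = D(K, C_i) ⊕ C_{i−1}, with C_{0} = IV.
Only C2 changed, to 0x4C. In CBC, a change in C_i garbles P_i and flips the same bit in P_{i+1}. Decrypting the received ciphertext:
P1: D(K, 0xE9) = 0x3F; 0x3F ⊕ 0x32 = 0x0D.
P2: D(K, 0x4C) = 0xED; 0xED ⊕ 0xE9 = 0x04.
P3: D(K, 0xCD) = 0x2D; 0x2D ⊕ 0x4C = 0x61.
P4: D(K, 0xAA) = 0x9E; 0x9E ⊕ 0xCD = 0x53.
Blocks that differ from the original plaintext: P2, P3.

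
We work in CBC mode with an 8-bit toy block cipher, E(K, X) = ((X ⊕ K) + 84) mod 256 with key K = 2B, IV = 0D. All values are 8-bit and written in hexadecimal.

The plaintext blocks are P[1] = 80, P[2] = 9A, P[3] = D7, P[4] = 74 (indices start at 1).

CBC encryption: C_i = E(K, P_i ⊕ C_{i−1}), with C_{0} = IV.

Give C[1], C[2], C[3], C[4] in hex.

C[1]: P[1] ⊕ 0D = 8D; E(K, 8D) = 2A.
C[2]: P[2] ⊕ 2A = B0; E(K, B0) = 1F.
C[3]: P[3] ⊕ 1F = C8; E(K, C8) = 67.
C[4]: P[4] ⊕ 67 = 13; E(K, 13) = BC.

C[1] = 2A, C[2] = 1F, C[3] = 67, C[4] = BC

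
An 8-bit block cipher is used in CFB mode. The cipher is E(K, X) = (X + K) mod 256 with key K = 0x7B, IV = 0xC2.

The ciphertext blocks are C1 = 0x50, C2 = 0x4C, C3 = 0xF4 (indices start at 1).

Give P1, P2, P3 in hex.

CFB decryption: P_i = C_i ⊕ E(K, C_{i−1}), with C_{0} = IV.
P1: E(K, 0xC2) = 0x3D; 0x50 ⊕ 0x3D = 0x6D.
P2: E(K, 0x50) = 0xCB; 0x4C ⊕ 0xCB = 0x87.
P3: E(K, 0x4C) = 0xC7; 0xF4 ⊕ 0xC7 = 0x33.

P1 = 0x6D, P2 = 0x87, P3 = 0x33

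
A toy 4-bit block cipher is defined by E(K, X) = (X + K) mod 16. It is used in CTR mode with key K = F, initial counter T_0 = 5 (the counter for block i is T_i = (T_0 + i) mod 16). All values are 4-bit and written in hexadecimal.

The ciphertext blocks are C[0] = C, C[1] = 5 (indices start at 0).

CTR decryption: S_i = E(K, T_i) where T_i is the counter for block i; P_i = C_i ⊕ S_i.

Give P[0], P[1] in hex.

P[0] = 8, P[1] = 0

P[0]: T = 5, S = E(K, T) = 4; C ⊕ 4 = 8.
P[1]: T = 6, S = E(K, T) = 5; 5 ⊕ 5 = 0.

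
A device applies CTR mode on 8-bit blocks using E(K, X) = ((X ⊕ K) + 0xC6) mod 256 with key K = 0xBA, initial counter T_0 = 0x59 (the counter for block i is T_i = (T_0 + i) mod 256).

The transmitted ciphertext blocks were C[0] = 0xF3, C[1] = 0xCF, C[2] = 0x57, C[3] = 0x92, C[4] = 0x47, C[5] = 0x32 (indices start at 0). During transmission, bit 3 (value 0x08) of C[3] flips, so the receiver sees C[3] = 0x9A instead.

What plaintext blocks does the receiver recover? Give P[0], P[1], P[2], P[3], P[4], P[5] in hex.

P[0] = 0x5A, P[1] = 0x69, P[2] = 0xF0, P[3] = 0x36, P[4] = 0xEA, P[5] = 0x98

CTR decryption: S_i = E(K, T_i) where T_i is the counter for block i; P_i = C_i ⊕ S_i.
Only C[3] changed, to 0x9A. In CTR, a change in C_i flips the same bit in P_i only; the keystream is unaffected. Decrypting the received ciphertext:
P[0]: T = 0x59, S = E(K, T) = 0xA9; 0xF3 ⊕ 0xA9 = 0x5A.
P[1]: T = 0x5A, S = E(K, T) = 0xA6; 0xCF ⊕ 0xA6 = 0x69.
P[2]: T = 0x5B, S = E(K, T) = 0xA7; 0x57 ⊕ 0xA7 = 0xF0.
P[3]: T = 0x5C, S = E(K, T) = 0xAC; 0x9A ⊕ 0xAC = 0x36.
P[4]: T = 0x5D, S = E(K, T) = 0xAD; 0x47 ⊕ 0xAD = 0xEA.
P[5]: T = 0x5E, S = E(K, T) = 0xAA; 0x32 ⊕ 0xAA = 0x98.
Blocks that differ from the original plaintext: P[3].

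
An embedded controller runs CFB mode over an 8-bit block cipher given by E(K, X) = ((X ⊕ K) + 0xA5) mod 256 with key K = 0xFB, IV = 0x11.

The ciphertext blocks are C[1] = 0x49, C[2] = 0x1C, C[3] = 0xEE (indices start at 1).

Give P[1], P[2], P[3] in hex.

CFB decryption: P_i = C_i ⊕ E(K, C_{i−1}), with C_{0} = IV.
P[1]: E(K, 0x11) = 0x8F; 0x49 ⊕ 0x8F = 0xC6.
P[2]: E(K, 0x49) = 0x57; 0x1C ⊕ 0x57 = 0x4B.
P[3]: E(K, 0x1C) = 0x8C; 0xEE ⊕ 0x8C = 0x62.

P[1] = 0xC6, P[2] = 0x4B, P[3] = 0x62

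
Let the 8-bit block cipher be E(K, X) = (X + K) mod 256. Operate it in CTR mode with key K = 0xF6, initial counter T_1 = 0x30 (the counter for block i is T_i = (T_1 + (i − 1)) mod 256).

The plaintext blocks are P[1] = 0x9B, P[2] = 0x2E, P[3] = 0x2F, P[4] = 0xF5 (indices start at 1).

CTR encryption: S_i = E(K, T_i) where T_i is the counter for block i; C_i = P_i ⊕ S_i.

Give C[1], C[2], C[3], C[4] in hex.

C[1] = 0xBD, C[2] = 0x09, C[3] = 0x07, C[4] = 0xDC

C[1]: T = 0x30, S = E(K, T) = 0x26; 0x9B ⊕ 0x26 = 0xBD.
C[2]: T = 0x31, S = E(K, T) = 0x27; 0x2E ⊕ 0x27 = 0x09.
C[3]: T = 0x32, S = E(K, T) = 0x28; 0x2F ⊕ 0x28 = 0x07.
C[4]: T = 0x33, S = E(K, T) = 0x29; 0xF5 ⊕ 0x29 = 0xDC.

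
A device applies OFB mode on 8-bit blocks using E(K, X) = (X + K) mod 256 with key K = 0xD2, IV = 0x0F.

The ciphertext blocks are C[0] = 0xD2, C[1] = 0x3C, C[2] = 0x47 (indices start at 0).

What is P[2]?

P[2] = 0xC2

OFB decryption: S_i = E(K, S_{i−1}) with S_{−1} = IV; P_i = C_i ⊕ S_i.
P[0]: S = E(K, 0x0F) = 0xE1; 0xD2 ⊕ 0xE1 = 0x33.
P[1]: S = E(K, 0xE1) = 0xB3; 0x3C ⊕ 0xB3 = 0x8F.
P[2]: S = E(K, 0xB3) = 0x85; 0x47 ⊕ 0x85 = 0xC2.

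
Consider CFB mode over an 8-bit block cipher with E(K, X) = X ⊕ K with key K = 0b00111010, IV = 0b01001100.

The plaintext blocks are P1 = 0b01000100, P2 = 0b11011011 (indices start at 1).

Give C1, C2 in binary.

C1 = 0b00110010, C2 = 0b11010011

CFB encryption: C_i = P_i ⊕ E(K, C_{i−1}), with C_{0} = IV.
C1: E(K, 0b01001100) = 0b01110110; 0b01000100 ⊕ 0b01110110 = 0b00110010.
C2: E(K, 0b00110010) = 0b00001000; 0b11011011 ⊕ 0b00001000 = 0b11010011.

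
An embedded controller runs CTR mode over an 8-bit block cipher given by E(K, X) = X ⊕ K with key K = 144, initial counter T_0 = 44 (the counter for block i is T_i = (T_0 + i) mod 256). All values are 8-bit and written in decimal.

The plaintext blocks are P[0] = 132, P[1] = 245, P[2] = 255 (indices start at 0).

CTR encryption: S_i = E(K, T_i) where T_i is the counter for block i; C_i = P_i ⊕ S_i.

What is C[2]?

C[2] = 65

C[0]: T = 44, S = E(K, T) = 188; 132 ⊕ 188 = 56.
C[1]: T = 45, S = E(K, T) = 189; 245 ⊕ 189 = 72.
C[2]: T = 46, S = E(K, T) = 190; 255 ⊕ 190 = 65.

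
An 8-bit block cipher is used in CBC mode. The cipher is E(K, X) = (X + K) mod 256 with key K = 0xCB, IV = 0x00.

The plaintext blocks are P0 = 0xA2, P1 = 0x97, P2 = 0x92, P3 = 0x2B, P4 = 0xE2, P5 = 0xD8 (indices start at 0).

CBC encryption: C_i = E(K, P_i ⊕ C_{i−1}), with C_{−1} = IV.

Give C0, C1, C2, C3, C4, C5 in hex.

C0: P0 ⊕ 0x00 = 0xA2; E(K, 0xA2) = 0x6D.
C1: P1 ⊕ 0x6D = 0xFA; E(K, 0xFA) = 0xC5.
C2: P2 ⊕ 0xC5 = 0x57; E(K, 0x57) = 0x22.
C3: P3 ⊕ 0x22 = 0x09; E(K, 0x09) = 0xD4.
C4: P4 ⊕ 0xD4 = 0x36; E(K, 0x36) = 0x01.
C5: P5 ⊕ 0x01 = 0xD9; E(K, 0xD9) = 0xA4.

C0 = 0x6D, C1 = 0xC5, C2 = 0x22, C3 = 0xD4, C4 = 0x01, C5 = 0xA4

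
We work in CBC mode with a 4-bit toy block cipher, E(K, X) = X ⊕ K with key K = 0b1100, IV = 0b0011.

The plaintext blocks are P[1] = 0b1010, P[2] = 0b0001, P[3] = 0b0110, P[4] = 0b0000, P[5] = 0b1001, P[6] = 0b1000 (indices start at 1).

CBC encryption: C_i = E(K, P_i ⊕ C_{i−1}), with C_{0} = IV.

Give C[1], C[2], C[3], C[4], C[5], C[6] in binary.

C[1]: P[1] ⊕ 0b0011 = 0b1001; E(K, 0b1001) = 0b0101.
C[2]: P[2] ⊕ 0b0101 = 0b0100; E(K, 0b0100) = 0b1000.
C[3]: P[3] ⊕ 0b1000 = 0b1110; E(K, 0b1110) = 0b0010.
C[4]: P[4] ⊕ 0b0010 = 0b0010; E(K, 0b0010) = 0b1110.
C[5]: P[5] ⊕ 0b1110 = 0b0111; E(K, 0b0111) = 0b1011.
C[6]: P[6] ⊕ 0b1011 = 0b0011; E(K, 0b0011) = 0b1111.

C[1] = 0b0101, C[2] = 0b1000, C[3] = 0b0010, C[4] = 0b1110, C[5] = 0b1011, C[6] = 0b1111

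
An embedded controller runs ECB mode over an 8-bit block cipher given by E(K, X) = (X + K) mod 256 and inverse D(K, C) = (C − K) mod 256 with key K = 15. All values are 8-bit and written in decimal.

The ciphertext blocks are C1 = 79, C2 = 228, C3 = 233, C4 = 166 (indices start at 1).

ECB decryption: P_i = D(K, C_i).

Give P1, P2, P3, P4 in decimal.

P1: D(K, 79) = 64.
P2: D(K, 228) = 213.
P3: D(K, 233) = 218.
P4: D(K, 166) = 151.

P1 = 64, P2 = 213, P3 = 218, P4 = 151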